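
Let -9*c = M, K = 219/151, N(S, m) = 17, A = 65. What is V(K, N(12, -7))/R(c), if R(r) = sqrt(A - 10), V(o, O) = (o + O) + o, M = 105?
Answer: 601*sqrt(55)/1661 ≈ 2.6834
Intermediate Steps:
K = 219/151 (K = 219*(1/151) = 219/151 ≈ 1.4503)
c = -35/3 (c = -1/9*105 = -35/3 ≈ -11.667)
V(o, O) = O + 2*o (V(o, O) = (O + o) + o = O + 2*o)
R(r) = sqrt(55) (R(r) = sqrt(65 - 10) = sqrt(55))
V(K, N(12, -7))/R(c) = (17 + 2*(219/151))/(sqrt(55)) = (17 + 438/151)*(sqrt(55)/55) = 3005*(sqrt(55)/55)/151 = 601*sqrt(55)/1661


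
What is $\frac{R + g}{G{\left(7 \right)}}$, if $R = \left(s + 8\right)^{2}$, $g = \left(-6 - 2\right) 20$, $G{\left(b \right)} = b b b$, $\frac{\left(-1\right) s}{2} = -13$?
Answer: $\frac{996}{343} \approx 2.9038$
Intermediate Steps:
$s = 26$ ($s = \left(-2\right) \left(-13\right) = 26$)
$G{\left(b \right)} = b^{3}$ ($G{\left(b \right)} = b^{2} b = b^{3}$)
$g = -160$ ($g = \left(-8\right) 20 = -160$)
$R = 1156$ ($R = \left(26 + 8\right)^{2} = 34^{2} = 1156$)
$\frac{R + g}{G{\left(7 \right)}} = \frac{1156 - 160}{7^{3}} = \frac{996}{343}$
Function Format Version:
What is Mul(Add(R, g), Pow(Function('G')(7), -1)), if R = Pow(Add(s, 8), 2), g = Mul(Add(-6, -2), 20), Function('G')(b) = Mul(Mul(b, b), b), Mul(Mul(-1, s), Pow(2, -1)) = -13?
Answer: Rational(996, 343) ≈ 2.9038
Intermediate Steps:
s = 26 (s = Mul(-2, -13) = 26)
Function('G')(b) = Pow(b, 3) (Function('G')(b) = Mul(Pow(b, 2), b) = Pow(b, 3))
g = -160 (g = Mul(-8, 20) = -160)
R = 1156 (R = Pow(Add(26, 8), 2) = Pow(34, 2) = 1156)
Mul(Add(R, g), Pow(Function('G')(7), -1)) = Mul(Add(1156, -160), Pow(Pow(7, 3), -1)) = Mul(996, Pow(343, -1)) = Mul(996, Rational(1, 343)) = Rational(996, 343)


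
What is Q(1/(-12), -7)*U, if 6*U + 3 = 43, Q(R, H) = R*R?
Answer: 5/108 ≈ 0.046296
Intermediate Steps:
Q(R, H) = R**2
U = 20/3 (U = -1/2 + (1/6)*43 = -1/2 + 43/6 = 20/3 ≈ 6.6667)
Q(1/(-12), -7)*U = (1/(-12))**2*(20/3) = (-1/12)**2*(20/3) = (1/144)*(20/3) = 5/108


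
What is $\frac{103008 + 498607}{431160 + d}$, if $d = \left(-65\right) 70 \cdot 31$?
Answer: $\frac{120323}{58022} \approx 2.0737$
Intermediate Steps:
$d = -141050$ ($d = \left(-4550\right) 31 = -141050$)
$\frac{103008 + 498607}{431160 + d} = \frac{103008 + 498607}{431160 - 141050} = \frac{601615}{290110} = 601615 \cdot \frac{1}{290110} = \frac{120323}{58022}$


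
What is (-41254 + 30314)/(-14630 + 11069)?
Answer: 10940/3561 ≈ 3.0722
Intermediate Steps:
(-41254 + 30314)/(-14630 + 11069) = -10940/(-3561) = -10940*(-1/3561) = 10940/3561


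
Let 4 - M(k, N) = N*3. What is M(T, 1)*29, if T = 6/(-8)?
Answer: 29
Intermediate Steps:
T = -¾ (T = 6*(-⅛) = -¾ ≈ -0.75000)
M(k, N) = 4 - 3*N (M(k, N) = 4 - N*3 = 4 - 3*N)
M(T, 1)*29 = (4 - 3*1)*29 = (4 - 3)*29 = 1*29 = 29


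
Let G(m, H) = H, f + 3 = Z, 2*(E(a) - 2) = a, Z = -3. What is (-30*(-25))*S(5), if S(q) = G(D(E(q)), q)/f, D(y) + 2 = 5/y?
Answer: -625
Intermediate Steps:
E(a) = 2 + a/2
f = -6 (f = -3 - 3 = -6)
D(y) = -2 + 5/y
S(q) = -q/6 (S(q) = q/(-6) = q*(-⅙) = -q/6)
(-30*(-25))*S(5) = (-30*(-25))*(-⅙*5) = 750*(-⅚) = -625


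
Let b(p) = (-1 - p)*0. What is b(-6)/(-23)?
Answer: 0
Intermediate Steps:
b(p) = 0
b(-6)/(-23) = 0/(-23) = 0*(-1/23) = 0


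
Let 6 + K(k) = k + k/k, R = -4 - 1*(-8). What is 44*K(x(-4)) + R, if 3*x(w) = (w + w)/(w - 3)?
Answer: -4184/21 ≈ -199.24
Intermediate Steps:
x(w) = 2*w/(3*(-3 + w)) (x(w) = ((w + w)/(w - 3))/3 = ((2*w)/(-3 + w))/3 = (2*w/(-3 + w))/3 = 2*w/(3*(-3 + w)))
R = 4 (R = -4 + 8 = 4)
K(k) = -5 + k (K(k) = -6 + (k + k/k) = -6 + (k + 1) = -6 + (1 + k) = -5 + k)
44*K(x(-4)) + R = 44*(-5 + (2/3)*(-4)/(-3 - 4)) + 4 = 44*(-5 + (2/3)*(-4)/(-7)) + 4 = 44*(-5 + (2/3)*(-4)*(-1/7)) + 4 = 44*(-5 + 8/21) + 4 = 44*(-97/21) + 4 = -4268/21 + 4 = -4184/21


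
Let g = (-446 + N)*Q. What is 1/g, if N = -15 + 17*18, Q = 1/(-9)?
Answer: 9/155 ≈ 0.058065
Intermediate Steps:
Q = -1/9 ≈ -0.11111
N = 291 (N = -15 + 306 = 291)
g = 155/9 (g = (-446 + 291)*(-1/9) = -155*(-1/9) = 155/9 ≈ 17.222)
1/g = 1/(155/9) = 9/155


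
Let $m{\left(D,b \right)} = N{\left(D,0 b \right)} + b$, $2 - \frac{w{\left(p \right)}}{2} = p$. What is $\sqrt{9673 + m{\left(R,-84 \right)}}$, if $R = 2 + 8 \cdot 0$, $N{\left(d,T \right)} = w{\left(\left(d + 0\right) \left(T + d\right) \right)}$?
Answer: $3 \sqrt{1065} \approx 97.903$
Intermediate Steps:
$w{\left(p \right)} = 4 - 2 p$
$N{\left(d,T \right)} = 4 - 2 d \left(T + d\right)$ ($N{\left(d,T \right)} = 4 - 2 \left(d + 0\right) \left(T + d\right) = 4 - 2 d \left(T + d\right)$)
$R = 2$ ($R = 2 + 0 = 2$)
$m{\left(D,b \right)} = 4 + b - 2 D^{2}$ ($m{\left(D,b \right)} = \left(4 - 2 D \left(0 b + D\right)\right) + b = \left(4 - 2 D \left(0 + D\right)\right) + b = \left(4 - 2 D D\right) + b = \left(4 - 2 D^{2}\right) + b = 4 + b - 2 D^{2}$)
$\sqrt{9673 + m{\left(R,-84 \right)}} = \sqrt{9673 - \left(80 + 8\right)} = \sqrt{9673 - 88} = \sqrt{9585} = 3 \sqrt{1065}$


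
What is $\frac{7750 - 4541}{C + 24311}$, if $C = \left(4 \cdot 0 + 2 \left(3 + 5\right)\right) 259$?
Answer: $\frac{3209}{28455} \approx 0.11277$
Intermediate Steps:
$C = 4144$ ($C = \left(0 + 2 \cdot 8\right) 259 = \left(0 + 16\right) 259 = 16 \cdot 259 = 4144$)
$\frac{7750 - 4541}{C + 24311} = \frac{7750 - 4541}{4144 + 24311} = \frac{3209}{28455}$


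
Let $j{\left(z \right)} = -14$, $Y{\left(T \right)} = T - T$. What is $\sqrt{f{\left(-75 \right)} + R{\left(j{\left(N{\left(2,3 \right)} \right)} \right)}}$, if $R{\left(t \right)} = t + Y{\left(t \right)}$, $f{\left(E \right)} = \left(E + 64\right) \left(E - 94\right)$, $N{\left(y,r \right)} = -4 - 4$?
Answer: $3 \sqrt{205} \approx 42.953$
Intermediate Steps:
$N{\left(y,r \right)} = -8$
$Y{\left(T \right)} = 0$
$f{\left(E \right)} = \left(-94 + E\right) \left(64 + E\right)$ ($f{\left(E \right)} = \left(64 + E\right) \left(-94 + E\right) = \left(-94 + E\right) \left(64 + E\right)$)
$R{\left(t \right)} = t$ ($R{\left(t \right)} = t + 0 = t$)
$\sqrt{f{\left(-75 \right)} + R{\left(j{\left(N{\left(2,3 \right)} \right)} \right)}} = \sqrt{\left(-6016 + \left(-75\right)^{2} - -2250\right) - 14} = \sqrt{\left(-6016 + 5625 + 2250\right) - 14} = \sqrt{1859 - 14} = \sqrt{1845} = 3 \sqrt{205}$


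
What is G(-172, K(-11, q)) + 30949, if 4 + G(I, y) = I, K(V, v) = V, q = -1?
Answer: 30773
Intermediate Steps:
G(I, y) = -4 + I
G(-172, K(-11, q)) + 30949 = (-4 - 172) + 30949 = -176 + 30949 = 30773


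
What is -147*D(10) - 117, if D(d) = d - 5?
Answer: -852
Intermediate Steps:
D(d) = -5 + d
-147*D(10) - 117 = -147*(-5 + 10) - 117 = -147*5 - 117 = -735 - 117 = -852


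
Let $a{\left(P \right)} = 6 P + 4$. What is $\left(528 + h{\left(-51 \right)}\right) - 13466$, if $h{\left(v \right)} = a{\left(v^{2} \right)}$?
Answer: $2672$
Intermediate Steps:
$a{\left(P \right)} = 4 + 6 P$
$h{\left(v \right)} = 4 + 6 v^{2}$
$\left(528 + h{\left(-51 \right)}\right) - 13466 = \left(528 + \left(4 + 6 \left(-51\right)^{2}\right)\right) - 13466 = \left(528 + \left(4 + 6 \cdot 2601\right)\right) - 13466 = \left(528 + \left(4 + 15606\right)\right) - 13466 = \left(528 + 15610\right) - 13466 = 16138 - 13466 = 2672$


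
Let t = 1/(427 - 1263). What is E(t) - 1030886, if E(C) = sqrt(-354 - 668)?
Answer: -1030886 + I*sqrt(1022) ≈ -1.0309e+6 + 31.969*I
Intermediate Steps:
t = -1/836 (t = 1/(-836) = -1/836 ≈ -0.0011962)
E(C) = I*sqrt(1022) (E(C) = sqrt(-1022) = I*sqrt(1022))
E(t) - 1030886 = I*sqrt(1022) - 1030886 = -1030886 + I*sqrt(1022)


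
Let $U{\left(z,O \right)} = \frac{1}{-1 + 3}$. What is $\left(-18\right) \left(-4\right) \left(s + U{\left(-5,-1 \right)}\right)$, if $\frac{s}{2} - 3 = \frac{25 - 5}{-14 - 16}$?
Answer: $372$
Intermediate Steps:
$s = \frac{14}{3}$ ($s = 6 + 2 \frac{25 - 5}{-14 - 16} = 6 + 2 \frac{20}{-30} = 6 + 2 \cdot 20 \left(- \frac{1}{30}\right) = 6 + 2 \left(- \frac{2}{3}\right) = 6 - \frac{4}{3} = \frac{14}{3} \approx 4.6667$)
$U{\left(z,O \right)} = \frac{1}{2}$
$\left(-18\right) \left(-4\right) \left(s + U{\left(-5,-1 \right)}\right) = \left(-18\right) \left(-4\right) \left(\frac{14}{3} + \frac{1}{2}\right) = 72 \cdot \frac{31}{6} = 372$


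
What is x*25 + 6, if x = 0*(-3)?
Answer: 6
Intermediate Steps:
x = 0
x*25 + 6 = 0*25 + 6 = 0 + 6 = 6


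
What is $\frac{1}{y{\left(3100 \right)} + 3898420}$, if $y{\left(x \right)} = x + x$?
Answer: $\frac{1}{3904620} \approx 2.5611 \cdot 10^{-7}$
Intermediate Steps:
$y{\left(x \right)} = 2 x$
$\frac{1}{y{\left(3100 \right)} + 3898420} = \frac{1}{2 \cdot 3100 + 3898420} = \frac{1}{6200 + 3898420} = \frac{1}{3904620}$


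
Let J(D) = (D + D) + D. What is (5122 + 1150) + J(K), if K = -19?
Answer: 6215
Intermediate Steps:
J(D) = 3*D (J(D) = 2*D + D = 3*D)
(5122 + 1150) + J(K) = (5122 + 1150) + 3*(-19) = 6272 - 57 = 6215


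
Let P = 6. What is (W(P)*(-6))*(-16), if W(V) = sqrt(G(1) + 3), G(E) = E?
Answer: 192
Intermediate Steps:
W(V) = 2 (W(V) = sqrt(1 + 3) = sqrt(4) = 2)
(W(P)*(-6))*(-16) = (2*(-6))*(-16) = -12*(-16) = 192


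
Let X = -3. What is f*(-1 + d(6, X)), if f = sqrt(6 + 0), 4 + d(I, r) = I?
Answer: sqrt(6) ≈ 2.4495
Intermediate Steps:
d(I, r) = -4 + I
f = sqrt(6) ≈ 2.4495
f*(-1 + d(6, X)) = sqrt(6)*(-1 + (-4 + 6)) = sqrt(6)*(-1 + 2) = sqrt(6)*1 = sqrt(6)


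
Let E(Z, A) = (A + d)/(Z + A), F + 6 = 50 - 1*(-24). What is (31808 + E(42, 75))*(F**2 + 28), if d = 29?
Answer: 1331774560/9 ≈ 1.4797e+8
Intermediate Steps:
F = 68 (F = -6 + (50 - 1*(-24)) = -6 + (50 + 24) = -6 + 74 = 68)
E(Z, A) = (29 + A)/(A + Z) (E(Z, A) = (A + 29)/(Z + A) = (29 + A)/(A + Z))
(31808 + E(42, 75))*(F**2 + 28) = (31808 + (29 + 75)/(75 + 42))*(68**2 + 28) = (31808 + 104/117)*(4624 + 28) = (31808 + (1/117)*104)*4652 = (31808 + 8/9)*4652 = (286280/9)*4652 = 1331774560/9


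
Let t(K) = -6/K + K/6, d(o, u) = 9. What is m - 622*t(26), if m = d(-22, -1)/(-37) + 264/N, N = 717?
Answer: -880012265/344877 ≈ -2551.7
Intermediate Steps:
m = 1105/8843 (m = 9/(-37) + 264/717 = 9*(-1/37) + 264*(1/717) = -9/37 + 88/239 = 1105/8843 ≈ 0.12496)
t(K) = -6/K + K/6 (t(K) = -6/K + K*(1/6) = -6/K + K/6)
m - 622*t(26) = 1105/8843 - 622*(-6/26 + (1/6)*26) = 1105/8843 - 622*(-6*1/26 + 13/3) = 1105/8843 - 622*(-3/13 + 13/3) = 1105/8843 - 622*160/39 = 1105/8843 - 99520/39 = -880012265/344877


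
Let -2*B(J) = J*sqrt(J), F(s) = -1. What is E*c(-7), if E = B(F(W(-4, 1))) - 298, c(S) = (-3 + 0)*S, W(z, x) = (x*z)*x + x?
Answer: -6258 + 21*I/2 ≈ -6258.0 + 10.5*I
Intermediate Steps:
W(z, x) = x + z*x**2 (W(z, x) = z*x**2 + x = x + z*x**2)
B(J) = -J**(3/2)/2 (B(J) = -J*sqrt(J)/2 = -J**(3/2)/2)
c(S) = -3*S
E = -298 + I/2 (E = -(-1)*I/2 - 298 = I/2 - 298 = -298 + I/2 ≈ -298.0 + 0.5*I)
E*c(-7) = (-298 + I/2)*(-3*(-7)) = (-298 + I/2)*21 = -6258 + 21*I/2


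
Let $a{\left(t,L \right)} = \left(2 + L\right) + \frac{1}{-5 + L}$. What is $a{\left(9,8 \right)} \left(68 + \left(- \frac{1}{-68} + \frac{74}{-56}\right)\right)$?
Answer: $\frac{164021}{238} \approx 689.16$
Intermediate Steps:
$a{\left(t,L \right)} = 2 + L + \frac{1}{-5 + L}$
$a{\left(9,8 \right)} \left(68 + \left(- \frac{1}{-68} + \frac{74}{-56}\right)\right) = \frac{-9 + 8^{2} - 24}{-5 + 8} \left(68 + \left(- \frac{1}{-68} + \frac{74}{-56}\right)\right) = \frac{-9 + 64 - 24}{3} \left(68 + \left(\left(-1\right) \left(- \frac{1}{68}\right) + 74 \left(- \frac{1}{56}\right)\right)\right) = \frac{1}{3} \cdot 31 \left(68 + \left(\frac{1}{68} - \frac{37}{28}\right)\right) = \frac{31 \left(68 - \frac{311}{238}\right)}{3} = \frac{31}{3} \cdot \frac{15873}{238} = \frac{164021}{238}$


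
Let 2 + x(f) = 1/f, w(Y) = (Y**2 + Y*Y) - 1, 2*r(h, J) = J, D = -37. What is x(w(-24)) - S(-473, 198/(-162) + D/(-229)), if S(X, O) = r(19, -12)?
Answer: 4605/1151 ≈ 4.0009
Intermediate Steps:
r(h, J) = J/2
S(X, O) = -6 (S(X, O) = (1/2)*(-12) = -6)
w(Y) = -1 + 2*Y**2 (w(Y) = (Y**2 + Y**2) - 1 = 2*Y**2 - 1 = -1 + 2*Y**2)
x(f) = -2 + 1/f
x(w(-24)) - S(-473, 198/(-162) + D/(-229)) = (-2 + 1/(-1 + 2*(-24)**2)) - 1*(-6) = (-2 + 1/(-1 + 2*576)) + 6 = (-2 + 1/(-1 + 1152)) + 6 = (-2 + 1/1151) + 6 = -2301/1151 + 6 = 4605/1151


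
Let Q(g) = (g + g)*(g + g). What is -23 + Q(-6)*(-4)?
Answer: -599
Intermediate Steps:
Q(g) = 4*g² (Q(g) = (2*g)*(2*g) = 4*g²)
-23 + Q(-6)*(-4) = -23 + (4*(-6)²)*(-4) = -23 + (4*36)*(-4) = -23 + 144*(-4) = -23 - 576 = -599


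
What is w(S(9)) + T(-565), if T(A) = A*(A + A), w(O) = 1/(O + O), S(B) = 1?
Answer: 1276901/2 ≈ 6.3845e+5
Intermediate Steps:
w(O) = 1/(2*O)
T(A) = 2*A**2 (T(A) = A*(2*A) = 2*A**2)
w(S(9)) + T(-565) = (1/2)/1 + 2*(-565)**2 = (1/2)*1 + 2*319225 = 1/2 + 638450 = 1276901/2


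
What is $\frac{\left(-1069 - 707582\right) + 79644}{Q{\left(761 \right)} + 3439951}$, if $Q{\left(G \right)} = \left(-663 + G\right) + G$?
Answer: $- \frac{629007}{3440810} \approx -0.18281$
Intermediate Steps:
$Q{\left(G \right)} = -663 + 2 G$
$\frac{\left(-1069 - 707582\right) + 79644}{Q{\left(761 \right)} + 3439951} = \frac{\left(-1069 - 707582\right) + 79644}{\left(-663 + 2 \cdot 761\right) + 3439951} = \frac{\left(-1069 - 707582\right) + 79644}{\left(-663 + 1522\right) + 3439951} = \frac{-708651 + 79644}{859 + 3439951} = - \frac{629007}{3440810}$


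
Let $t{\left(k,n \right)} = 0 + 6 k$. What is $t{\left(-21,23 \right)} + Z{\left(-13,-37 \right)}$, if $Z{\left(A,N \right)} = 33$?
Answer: $-93$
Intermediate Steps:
$t{\left(k,n \right)} = 6 k$
$t{\left(-21,23 \right)} + Z{\left(-13,-37 \right)} = 6 \left(-21\right) + 33 = -126 + 33 = -93$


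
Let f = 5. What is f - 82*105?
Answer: -8605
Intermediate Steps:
f - 82*105 = 5 - 82*105 = 5 - 8610 = -8605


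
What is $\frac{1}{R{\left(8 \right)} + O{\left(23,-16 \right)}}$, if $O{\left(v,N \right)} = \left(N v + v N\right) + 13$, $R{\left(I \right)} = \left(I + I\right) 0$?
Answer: $- \frac{1}{723} \approx -0.0013831$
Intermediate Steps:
$R{\left(I \right)} = 0$ ($R{\left(I \right)} = 2 I 0 = 0$)
$O{\left(v,N \right)} = 13 + 2 N v$ ($O{\left(v,N \right)} = \left(N v + N v\right) + 13 = 2 N v + 13 = 13 + 2 N v$)
$\frac{1}{R{\left(8 \right)} + O{\left(23,-16 \right)}} = \frac{1}{0 + \left(13 + 2 \left(-16\right) 23\right)} = \frac{1}{0 + \left(13 - 736\right)} = \frac{1}{0 - 723} = \frac{1}{-723} = - \frac{1}{723}$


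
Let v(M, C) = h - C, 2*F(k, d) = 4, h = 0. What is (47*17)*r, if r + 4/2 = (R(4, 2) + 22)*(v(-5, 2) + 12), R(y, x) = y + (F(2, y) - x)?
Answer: 206142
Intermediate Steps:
F(k, d) = 2 (F(k, d) = (½)*4 = 2)
v(M, C) = -C (v(M, C) = 0 - C = -C)
R(y, x) = 2 + y - x (R(y, x) = y + (2 - x) = 2 + y - x)
r = 258 (r = -2 + ((2 + 4 - 1*2) + 22)*(-1*2 + 12) = -2 + ((2 + 4 - 2) + 22)*(-2 + 12) = -2 + (4 + 22)*10 = -2 + 26*10 = -2 + 260 = 258)
(47*17)*r = (47*17)*258 = 799*258 = 206142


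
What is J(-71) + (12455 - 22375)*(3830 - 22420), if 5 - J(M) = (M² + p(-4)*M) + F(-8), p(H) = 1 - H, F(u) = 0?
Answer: 184408119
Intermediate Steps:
J(M) = 5 - M² - 5*M (J(M) = 5 - ((M² + (1 - 1*(-4))*M) + 0) = 5 - ((M² + (1 + 4)*M) + 0) = 5 - ((M² + 5*M) + 0) = 5 - (M² + 5*M) = 5 + (-M² - 5*M) = 5 - M² - 5*M)
J(-71) + (12455 - 22375)*(3830 - 22420) = (5 - 1*(-71)² - 5*(-71)) + (12455 - 22375)*(3830 - 22420) = (5 - 1*5041 + 355) - 9920*(-18590) = (5 - 5041 + 355) + 184412800 = -4681 + 184412800 = 184408119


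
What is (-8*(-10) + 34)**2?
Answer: 12996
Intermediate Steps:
(-8*(-10) + 34)**2 = (80 + 34)**2 = 114**2 = 12996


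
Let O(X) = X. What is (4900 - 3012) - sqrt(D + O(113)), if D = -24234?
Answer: 1888 - I*sqrt(24121) ≈ 1888.0 - 155.31*I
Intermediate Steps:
(4900 - 3012) - sqrt(D + O(113)) = (4900 - 3012) - sqrt(-24234 + 113) = 1888 - sqrt(-24121) = 1888 - I*sqrt(24121)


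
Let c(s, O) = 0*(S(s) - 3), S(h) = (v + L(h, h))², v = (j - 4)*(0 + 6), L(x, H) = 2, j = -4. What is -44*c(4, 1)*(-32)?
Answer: 0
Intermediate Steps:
v = -48 (v = (-4 - 4)*(0 + 6) = -8*6 = -48)
S(h) = 2116 (S(h) = (-48 + 2)² = (-46)² = 2116)
c(s, O) = 0 (c(s, O) = 0*(2116 - 3) = 0*2113 = 0)
-44*c(4, 1)*(-32) = -44*0*(-32) = 0*(-32) = 0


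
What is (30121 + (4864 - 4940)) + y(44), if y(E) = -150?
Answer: 29895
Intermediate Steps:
(30121 + (4864 - 4940)) + y(44) = (30121 + (4864 - 4940)) - 150 = (30121 - 76) - 150 = 30045 - 150 = 29895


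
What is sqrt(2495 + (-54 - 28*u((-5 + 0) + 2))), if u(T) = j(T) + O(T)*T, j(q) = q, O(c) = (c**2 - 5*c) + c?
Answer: sqrt(4289) ≈ 65.490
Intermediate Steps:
O(c) = c**2 - 4*c
u(T) = T + T**2*(-4 + T) (u(T) = T + (T*(-4 + T))*T = T + T**2*(-4 + T))
sqrt(2495 + (-54 - 28*u((-5 + 0) + 2))) = sqrt(2495 + (-54 - 28*((-5 + 0) + 2)*(1 + ((-5 + 0) + 2)*(-4 + ((-5 + 0) + 2))))) = sqrt(2495 + (-54 - 28*(-5 + 2)*(1 + (-5 + 2)*(-4 + (-5 + 2))))) = sqrt(2495 + (-54 - (-84)*(1 - 3*(-4 - 3)))) = sqrt(2495 + (-54 - (-84)*(1 - 3*(-7)))) = sqrt(2495 + (-54 - (-84)*(1 + 21))) = sqrt(2495 + (-54 - (-84)*22)) = sqrt(2495 + (-54 - 28*(-66))) = sqrt(2495 + (-54 + 1848)) = sqrt(2495 + 1794) = sqrt(4289)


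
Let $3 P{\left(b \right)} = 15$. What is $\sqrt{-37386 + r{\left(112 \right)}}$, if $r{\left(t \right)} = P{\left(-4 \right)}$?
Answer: $i \sqrt{37381} \approx 193.34 i$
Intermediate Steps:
$P{\left(b \right)} = 5$ ($P{\left(b \right)} = \frac{1}{3} \cdot 15 = 5$)
$r{\left(t \right)} = 5$
$\sqrt{-37386 + r{\left(112 \right)}} = \sqrt{-37386 + 5} = \sqrt{-37381} = i \sqrt{37381}$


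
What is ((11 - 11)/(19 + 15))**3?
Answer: 0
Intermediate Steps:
((11 - 11)/(19 + 15))**3 = (0/34)**3 = (0*(1/34))**3 = 0**3 = 0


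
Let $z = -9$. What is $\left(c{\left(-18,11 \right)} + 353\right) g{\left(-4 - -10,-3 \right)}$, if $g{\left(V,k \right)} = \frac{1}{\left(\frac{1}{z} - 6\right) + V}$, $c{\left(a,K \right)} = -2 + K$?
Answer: $-3258$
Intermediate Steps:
$g{\left(V,k \right)} = \frac{1}{- \frac{55}{9} + V}$ ($g{\left(V,k \right)} = \frac{1}{\left(\frac{1}{-9} - 6\right) + V} = \frac{1}{\left(- \frac{1}{9} - 6\right) + V} = \frac{1}{- \frac{55}{9} + V}$)
$\left(c{\left(-18,11 \right)} + 353\right) g{\left(-4 - -10,-3 \right)} = \left(\left(-2 + 11\right) + 353\right) \frac{9}{-55 + 9 \left(-4 - -10\right)} = \left(9 + 353\right) \frac{9}{-55 + 9 \left(-4 + 10\right)} = 362 \frac{9}{-55 + 9 \cdot 6} = 362 \frac{9}{-55 + 54} = 362 \frac{9}{-1} = 362 \cdot 9 \left(-1\right) = 362 \left(-9\right) = -3258$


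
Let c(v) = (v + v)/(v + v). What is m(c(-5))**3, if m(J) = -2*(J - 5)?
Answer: 512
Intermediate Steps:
c(v) = 1 (c(v) = (2*v)/((2*v)) = (2*v)*(1/(2*v)) = 1)
m(J) = 10 - 2*J (m(J) = -2*(-5 + J) = 10 - 2*J)
m(c(-5))**3 = (10 - 2*1)**3 = (10 - 2)**3 = 8**3 = 512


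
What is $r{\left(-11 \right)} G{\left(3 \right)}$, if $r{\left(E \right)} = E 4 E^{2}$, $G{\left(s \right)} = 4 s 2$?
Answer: $-127776$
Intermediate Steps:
$G{\left(s \right)} = 8 s$
$r{\left(E \right)} = 4 E^{3}$ ($r{\left(E \right)} = 4 E E^{2} = 4 E^{3}$)
$r{\left(-11 \right)} G{\left(3 \right)} = 4 \left(-11\right)^{3} \cdot 8 \cdot 3 = 4 \left(-1331\right) 24 = \left(-5324\right) 24 = -127776$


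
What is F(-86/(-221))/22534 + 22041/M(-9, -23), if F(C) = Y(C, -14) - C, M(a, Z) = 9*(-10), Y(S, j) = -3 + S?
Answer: -13796449/56335 ≈ -244.90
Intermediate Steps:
M(a, Z) = -90
F(C) = -3 (F(C) = (-3 + C) - C = -3)
F(-86/(-221))/22534 + 22041/M(-9, -23) = -3/22534 + 22041/(-90) = -3*1/22534 + 22041*(-1/90) = -3/22534 - 2449/10 = -13796449/56335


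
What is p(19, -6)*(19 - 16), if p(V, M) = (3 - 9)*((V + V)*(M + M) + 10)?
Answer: 8028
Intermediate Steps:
p(V, M) = -60 - 24*M*V (p(V, M) = -6*((2*V)*(2*M) + 10) = -6*(4*M*V + 10) = -6*(10 + 4*M*V) = -60 - 24*M*V)
p(19, -6)*(19 - 16) = (-60 - 24*(-6)*19)*(19 - 16) = (-60 + 2736)*3 = 2676*3 = 8028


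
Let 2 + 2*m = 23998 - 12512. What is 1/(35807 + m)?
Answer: 1/41549 ≈ 2.4068e-5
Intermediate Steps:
m = 5742 (m = -1 + (23998 - 12512)/2 = -1 + (½)*11486 = -1 + 5743 = 5742)
1/(35807 + m) = 1/(35807 + 5742) = 1/41549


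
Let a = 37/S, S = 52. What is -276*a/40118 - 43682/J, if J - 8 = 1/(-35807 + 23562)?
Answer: -278961532151387/51088949106 ≈ -5460.3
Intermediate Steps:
J = 97959/12245 (J = 8 + 1/(-35807 + 23562) = 8 + 1/(-12245) = 8 - 1/12245 = 97959/12245 ≈ 7.9999)
a = 37/52 ≈ 0.71154
-276*a/40118 - 43682/J = -276*37/52/40118 - 43682/97959/12245 = -2553/13*1/40118 - 43682*12245/97959 = -2553/521534 - 534886090/97959 = -278961532151387/51088949106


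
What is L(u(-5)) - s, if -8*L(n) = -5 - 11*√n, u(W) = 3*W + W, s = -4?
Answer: 37/8 + 11*I*√5/4 ≈ 4.625 + 6.1492*I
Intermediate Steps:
u(W) = 4*W
L(n) = 5/8 + 11*√n/8 (L(n) = -(-5 - 11*√n)/8 = 5/8 + 11*√n/8)
L(u(-5)) - s = (5/8 + 11*√(4*(-5))/8) - 1*(-4) = (5/8 + 11*√(-20)/8) + 4 = (5/8 + 11*(2*I*√5)/8) + 4 = (5/8 + 11*I*√5/4) + 4 = 37/8 + 11*I*√5/4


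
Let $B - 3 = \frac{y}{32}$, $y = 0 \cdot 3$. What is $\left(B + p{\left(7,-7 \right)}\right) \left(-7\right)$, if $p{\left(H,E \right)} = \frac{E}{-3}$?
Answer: $- \frac{112}{3} \approx -37.333$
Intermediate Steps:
$y = 0$
$B = 3$ ($B = 3 + \frac{0}{32} = 3 + 0 \cdot \frac{1}{32} = 3 + 0 = 3$)
$p{\left(H,E \right)} = - \frac{E}{3}$ ($p{\left(H,E \right)} = E \left(- \frac{1}{3}\right) = - \frac{E}{3}$)
$\left(B + p{\left(7,-7 \right)}\right) \left(-7\right) = \left(3 - - \frac{7}{3}\right) \left(-7\right) = \left(3 + \frac{7}{3}\right) \left(-7\right) = \frac{16}{3} \left(-7\right) = - \frac{112}{3}$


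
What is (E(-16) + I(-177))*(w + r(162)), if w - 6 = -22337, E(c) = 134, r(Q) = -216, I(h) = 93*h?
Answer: 368124869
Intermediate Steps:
w = -22331 (w = 6 - 22337 = -22331)
(E(-16) + I(-177))*(w + r(162)) = (134 + 93*(-177))*(-22331 - 216) = (134 - 16461)*(-22547) = -16327*(-22547) = 368124869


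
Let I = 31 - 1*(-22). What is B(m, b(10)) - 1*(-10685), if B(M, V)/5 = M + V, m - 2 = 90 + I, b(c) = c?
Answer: 11460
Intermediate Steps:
I = 53 (I = 31 + 22 = 53)
m = 145 (m = 2 + (90 + 53) = 2 + 143 = 145)
B(M, V) = 5*M + 5*V (B(M, V) = 5*(M + V) = 5*M + 5*V)
B(m, b(10)) - 1*(-10685) = (5*145 + 5*10) - 1*(-10685) = (725 + 50) + 10685 = 775 + 10685 = 11460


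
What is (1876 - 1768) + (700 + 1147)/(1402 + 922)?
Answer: 252839/2324 ≈ 108.79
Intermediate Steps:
(1876 - 1768) + (700 + 1147)/(1402 + 922) = 108 + 1847/2324 = 252839/2324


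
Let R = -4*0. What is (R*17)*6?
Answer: 0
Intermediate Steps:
R = 0
(R*17)*6 = (0*17)*6 = 0*6 = 0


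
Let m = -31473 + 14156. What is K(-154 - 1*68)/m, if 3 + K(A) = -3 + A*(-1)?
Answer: -216/17317 ≈ -0.012473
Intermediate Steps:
K(A) = -6 - A (K(A) = -3 + (-3 + A*(-1)) = -3 + (-3 - A) = -6 - A)
m = -17317
K(-154 - 1*68)/m = (-6 - (-154 - 1*68))/(-17317) = (-6 - (-154 - 68))*(-1/17317) = (-6 - 1*(-222))*(-1/17317) = (-6 + 222)*(-1/17317) = 216*(-1/17317) = -216/17317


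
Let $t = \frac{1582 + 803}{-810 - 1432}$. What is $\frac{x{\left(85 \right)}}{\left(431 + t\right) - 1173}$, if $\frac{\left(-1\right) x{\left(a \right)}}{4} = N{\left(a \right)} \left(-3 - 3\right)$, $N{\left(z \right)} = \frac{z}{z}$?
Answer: $- \frac{53808}{1665949} \approx -0.032299$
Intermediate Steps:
$N{\left(z \right)} = 1$
$t = - \frac{2385}{2242}$ ($t = \frac{2385}{-2242} = 2385 \left(- \frac{1}{2242}\right) = - \frac{2385}{2242} \approx -1.0638$)
$x{\left(a \right)} = 24$ ($x{\left(a \right)} = - 4 \cdot 1 \left(-3 - 3\right) = - 4 \cdot 1 \left(-6\right) = \left(-4\right) \left(-6\right) = 24$)
$\frac{x{\left(85 \right)}}{\left(431 + t\right) - 1173} = \frac{24}{\left(431 - \frac{2385}{2242}\right) - 1173} = \frac{24}{\frac{963917}{2242} - 1173} = \frac{24}{- \frac{1665949}{2242}} = 24 \left(- \frac{2242}{1665949}\right) = - \frac{53808}{1665949}$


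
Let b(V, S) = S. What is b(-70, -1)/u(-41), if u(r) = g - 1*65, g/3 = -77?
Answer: 1/296 ≈ 0.0033784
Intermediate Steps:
g = -231 (g = 3*(-77) = -231)
u(r) = -296 (u(r) = -231 - 1*65 = -231 - 65 = -296)
b(-70, -1)/u(-41) = -1/(-296) = -1*(-1/296) = 1/296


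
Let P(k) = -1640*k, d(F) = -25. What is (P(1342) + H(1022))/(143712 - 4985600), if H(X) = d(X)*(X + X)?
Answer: 562995/1210472 ≈ 0.46510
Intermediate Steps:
H(X) = -50*X (H(X) = -25*(X + X) = -50*X)
(P(1342) + H(1022))/(143712 - 4985600) = (-1640*1342 - 50*1022)/(143712 - 4985600) = (-2200880 - 51100)/(-4841888) = -2251980*(-1/4841888) = 562995/1210472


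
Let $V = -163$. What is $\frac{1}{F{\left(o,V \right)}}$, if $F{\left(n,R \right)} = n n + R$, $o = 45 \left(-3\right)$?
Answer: $\frac{1}{18062} \approx 5.5365 \cdot 10^{-5}$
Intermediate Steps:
$o = -135$
$F{\left(n,R \right)} = R + n^{2}$ ($F{\left(n,R \right)} = n^{2} + R = R + n^{2}$)
$\frac{1}{F{\left(o,V \right)}} = \frac{1}{-163 + \left(-135\right)^{2}} = \frac{1}{-163 + 18225} = \frac{1}{18062}$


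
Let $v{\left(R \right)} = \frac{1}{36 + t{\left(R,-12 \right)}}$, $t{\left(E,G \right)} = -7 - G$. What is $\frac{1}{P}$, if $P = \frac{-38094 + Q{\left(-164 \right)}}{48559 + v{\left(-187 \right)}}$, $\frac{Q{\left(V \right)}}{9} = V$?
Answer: $- \frac{66364}{54079} \approx -1.2272$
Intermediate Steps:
$Q{\left(V \right)} = 9 V$
$v{\left(R \right)} = \frac{1}{41}$ ($v{\left(R \right)} = \frac{1}{36 - -5} = \frac{1}{36 + \left(-7 + 12\right)} = \frac{1}{36 + 5} = \frac{1}{41}$)
$P = - \frac{54079}{66364}$ ($P = \frac{-38094 + 9 \left(-164\right)}{48559 + \frac{1}{41}} = \frac{-38094 - 1476}{\frac{1990920}{41}} = \left(-39570\right) \frac{41}{1990920} = - \frac{54079}{66364} \approx -0.81488$)
$\frac{1}{P} = \frac{1}{- \frac{54079}{66364}} = - \frac{66364}{54079}$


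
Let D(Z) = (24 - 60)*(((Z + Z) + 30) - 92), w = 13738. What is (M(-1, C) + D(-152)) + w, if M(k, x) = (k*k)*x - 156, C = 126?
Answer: 26884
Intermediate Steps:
M(k, x) = -156 + x*k² (M(k, x) = k²*x - 156 = x*k² - 156 = -156 + x*k²)
D(Z) = 2232 - 72*Z (D(Z) = -36*((2*Z + 30) - 92) = -36*((30 + 2*Z) - 92) = -36*(-62 + 2*Z) = 2232 - 72*Z)
(M(-1, C) + D(-152)) + w = ((-156 + 126*(-1)²) + (2232 - 72*(-152))) + 13738 = ((-156 + 126*1) + (2232 + 10944)) + 13738 = ((-156 + 126) + 13176) + 13738 = (-30 + 13176) + 13738 = 13146 + 13738 = 26884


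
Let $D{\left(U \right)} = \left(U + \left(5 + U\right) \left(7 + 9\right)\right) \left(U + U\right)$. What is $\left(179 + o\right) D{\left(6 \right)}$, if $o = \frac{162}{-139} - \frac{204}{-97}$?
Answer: $\frac{5298600216}{13483} \approx 3.9298 \cdot 10^{5}$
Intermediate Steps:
$D{\left(U \right)} = 2 U \left(80 + 17 U\right)$ ($D{\left(U \right)} = \left(U + \left(5 + U\right) 16\right) 2 U = \left(U + \left(80 + 16 U\right)\right) 2 U = \left(80 + 17 U\right) 2 U = 2 U \left(80 + 17 U\right)$)
$o = \frac{12642}{13483}$ ($o = 162 \left(- \frac{1}{139}\right) - - \frac{204}{97} = - \frac{162}{139} + \frac{204}{97} = \frac{12642}{13483} \approx 0.93762$)
$\left(179 + o\right) D{\left(6 \right)} = \left(179 + \frac{12642}{13483}\right) 2 \cdot 6 \left(80 + 17 \cdot 6\right) = \frac{2426099 \cdot 2 \cdot 6 \left(80 + 102\right)}{13483} = \frac{2426099 \cdot 2 \cdot 6 \cdot 182}{13483} = \frac{2426099}{13483} \cdot 2184 = \frac{5298600216}{13483}$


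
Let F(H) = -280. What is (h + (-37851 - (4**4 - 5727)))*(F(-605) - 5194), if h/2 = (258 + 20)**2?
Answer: -668857112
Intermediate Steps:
h = 154568 (h = 2*(258 + 20)**2 = 2*278**2 = 2*77284 = 154568)
(h + (-37851 - (4**4 - 5727)))*(F(-605) - 5194) = (154568 + (-37851 - (4**4 - 5727)))*(-280 - 5194) = (154568 + (-37851 - (256 - 5727)))*(-5474) = (154568 + (-37851 - 1*(-5471)))*(-5474) = (154568 + (-37851 + 5471))*(-5474) = (154568 - 32380)*(-5474) = 122188*(-5474) = -668857112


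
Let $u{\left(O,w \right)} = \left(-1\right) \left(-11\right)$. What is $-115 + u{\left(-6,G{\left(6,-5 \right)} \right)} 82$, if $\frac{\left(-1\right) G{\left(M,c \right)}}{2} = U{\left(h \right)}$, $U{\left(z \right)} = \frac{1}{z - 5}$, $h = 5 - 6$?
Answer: $787$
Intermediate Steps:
$h = -1$ ($h = 5 - 6 = -1$)
$U{\left(z \right)} = \frac{1}{-5 + z}$
$G{\left(M,c \right)} = \frac{1}{3}$ ($G{\left(M,c \right)} = - \frac{2}{-5 - 1} = - \frac{2}{-6} = \left(-2\right) \left(- \frac{1}{6}\right) = \frac{1}{3}$)
$u{\left(O,w \right)} = 11$
$-115 + u{\left(-6,G{\left(6,-5 \right)} \right)} 82 = -115 + 11 \cdot 82 = -115 + 902 = 787$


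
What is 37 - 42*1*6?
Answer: -215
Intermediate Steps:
37 - 42*1*6 = 37 - 42*6 = 37 - 14*18 = 37 - 252 = -215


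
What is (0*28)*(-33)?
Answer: 0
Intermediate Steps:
(0*28)*(-33) = 0*(-33) = 0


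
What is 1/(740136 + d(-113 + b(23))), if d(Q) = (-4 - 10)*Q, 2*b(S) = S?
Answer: 1/741557 ≈ 1.3485e-6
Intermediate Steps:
b(S) = S/2
d(Q) = -14*Q
1/(740136 + d(-113 + b(23))) = 1/(740136 - 14*(-113 + (½)*23)) = 1/(740136 - 14*(-113 + 23/2)) = 1/(740136 - 14*(-203/2)) = 1/(740136 + 1421) = 1/741557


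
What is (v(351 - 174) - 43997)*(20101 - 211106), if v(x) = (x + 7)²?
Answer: 1936981705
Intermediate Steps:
v(x) = (7 + x)²
(v(351 - 174) - 43997)*(20101 - 211106) = ((7 + (351 - 174))² - 43997)*(20101 - 211106) = ((7 + 177)² - 43997)*(-191005) = (184² - 43997)*(-191005) = (33856 - 43997)*(-191005) = -10141*(-191005) = 1936981705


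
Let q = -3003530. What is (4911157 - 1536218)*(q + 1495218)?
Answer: -5090460992968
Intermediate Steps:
(4911157 - 1536218)*(q + 1495218) = (4911157 - 1536218)*(-3003530 + 1495218) = 3374939*(-1508312) = -5090460992968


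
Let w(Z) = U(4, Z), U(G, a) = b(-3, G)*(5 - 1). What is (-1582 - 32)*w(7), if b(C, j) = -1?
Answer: 6456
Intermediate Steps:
U(G, a) = -4 (U(G, a) = -(5 - 1) = -1*4 = -4)
w(Z) = -4
(-1582 - 32)*w(7) = (-1582 - 32)*(-4) = -1614*(-4) = 6456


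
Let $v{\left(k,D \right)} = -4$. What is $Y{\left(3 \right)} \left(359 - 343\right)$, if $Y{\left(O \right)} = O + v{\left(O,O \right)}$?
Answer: $-16$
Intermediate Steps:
$Y{\left(O \right)} = -4 + O$ ($Y{\left(O \right)} = O - 4 = -4 + O$)
$Y{\left(3 \right)} \left(359 - 343\right) = \left(-4 + 3\right) \left(359 - 343\right) = - (359 - 343) = \left(-1\right) 16 = -16$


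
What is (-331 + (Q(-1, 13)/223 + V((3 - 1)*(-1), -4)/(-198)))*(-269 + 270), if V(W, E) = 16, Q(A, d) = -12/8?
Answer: -14618839/44154 ≈ -331.09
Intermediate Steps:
Q(A, d) = -3/2 (Q(A, d) = -12*1/8 = -3/2)
(-331 + (Q(-1, 13)/223 + V((3 - 1)*(-1), -4)/(-198)))*(-269 + 270) = (-331 + (-3/2/223 + 16/(-198)))*(-269 + 270) = (-331 + (-3/2*1/223 + 16*(-1/198)))*1 = (-331 + (-3/446 - 8/99))*1 = (-331 - 3865/44154)*1 = -14618839/44154*1 = -14618839/44154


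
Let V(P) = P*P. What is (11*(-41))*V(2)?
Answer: -1804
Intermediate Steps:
V(P) = P**2
(11*(-41))*V(2) = (11*(-41))*2**2 = -451*4 = -1804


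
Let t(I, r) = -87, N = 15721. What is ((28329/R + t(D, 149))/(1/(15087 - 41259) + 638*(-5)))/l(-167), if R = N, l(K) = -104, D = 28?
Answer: -4381840557/17062832202013 ≈ -0.00025681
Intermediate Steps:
R = 15721
((28329/R + t(D, 149))/(1/(15087 - 41259) + 638*(-5)))/l(-167) = ((28329/15721 - 87)/(1/(15087 - 41259) + 638*(-5)))/(-104) = ((28329*(1/15721) - 87)/(1/(-26172) - 3190))*(-1/104) = ((28329/15721 - 87)/(-1/26172 - 3190))*(-1/104) = -1339398/(15721*(-83488681/26172))*(-1/104) = -1339398/15721*(-26172/83488681)*(-1/104) = (35054724456/1312525554001)*(-1/104) = -4381840557/17062832202013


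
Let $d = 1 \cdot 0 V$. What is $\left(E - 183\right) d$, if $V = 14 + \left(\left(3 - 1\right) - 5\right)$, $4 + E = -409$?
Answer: $0$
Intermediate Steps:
$E = -413$ ($E = -4 - 409 = -413$)
$V = 11$ ($V = 14 + \left(2 - 5\right) = 14 - 3 = 11$)
$d = 0$ ($d = 1 \cdot 0 \cdot 11 = 0 \cdot 11 = 0$)
$\left(E - 183\right) d = \left(-413 - 183\right) 0 = \left(-596\right) 0 = 0$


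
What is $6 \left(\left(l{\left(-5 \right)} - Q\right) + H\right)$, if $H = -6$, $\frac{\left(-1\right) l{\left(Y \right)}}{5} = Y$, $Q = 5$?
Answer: $84$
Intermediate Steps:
$l{\left(Y \right)} = - 5 Y$
$6 \left(\left(l{\left(-5 \right)} - Q\right) + H\right) = 6 \left(\left(\left(-5\right) \left(-5\right) - 5\right) - 6\right) = 6 \left(\left(25 - 5\right) - 6\right) = 6 \left(20 - 6\right) = 6 \cdot 14 = 84$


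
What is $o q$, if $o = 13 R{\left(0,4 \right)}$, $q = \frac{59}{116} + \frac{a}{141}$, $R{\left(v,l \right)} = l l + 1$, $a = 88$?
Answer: $\frac{4094467}{16356} \approx 250.33$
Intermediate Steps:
$R{\left(v,l \right)} = 1 + l^{2}$ ($R{\left(v,l \right)} = l^{2} + 1 = 1 + l^{2}$)
$q = \frac{18527}{16356}$ ($q = \frac{59}{116} + \frac{88}{141} = \frac{18527}{16356} \approx 1.1327$)
$o = 221$ ($o = 13 \left(1 + 4^{2}\right) = 13 \left(1 + 16\right) = 13 \cdot 17 = 221$)
$o q = 221 \cdot \frac{18527}{16356} = \frac{4094467}{16356}$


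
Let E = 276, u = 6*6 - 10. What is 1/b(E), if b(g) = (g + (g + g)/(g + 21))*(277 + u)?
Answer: 33/2778308 ≈ 1.1878e-5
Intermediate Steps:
u = 26 (u = 36 - 10 = 26)
b(g) = 303*g + 606*g/(21 + g) (b(g) = (g + (g + g)/(g + 21))*(277 + 26) = (g + (2*g)/(21 + g))*303 = (g + 2*g/(21 + g))*303 = 303*g + 606*g/(21 + g))
1/b(E) = 1/(303*276*(23 + 276)/(21 + 276)) = 1/(303*276*299/297) = 1/(303*276*(1/297)*299) = 1/(2778308/33) = 33/2778308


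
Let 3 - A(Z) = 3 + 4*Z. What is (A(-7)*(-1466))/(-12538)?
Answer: 20524/6269 ≈ 3.2739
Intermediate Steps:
A(Z) = -4*Z (A(Z) = 3 - (3 + 4*Z) = 3 + (-3 - 4*Z) = -4*Z)
(A(-7)*(-1466))/(-12538) = (-4*(-7)*(-1466))/(-12538) = (28*(-1466))*(-1/12538) = -41048*(-1/12538) = 20524/6269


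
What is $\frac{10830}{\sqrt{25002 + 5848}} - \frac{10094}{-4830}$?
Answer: $\frac{721}{345} + \frac{1083 \sqrt{1234}}{617} \approx 63.749$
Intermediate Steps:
$\frac{10830}{\sqrt{25002 + 5848}} - \frac{10094}{-4830} = \frac{10830}{\sqrt{30850}} - - \frac{721}{345} = \frac{10830}{5 \sqrt{1234}} + \frac{721}{345} = 10830 \frac{\sqrt{1234}}{6170} + \frac{721}{345} = \frac{1083 \sqrt{1234}}{617} + \frac{721}{345} = \frac{721}{345} + \frac{1083 \sqrt{1234}}{617}$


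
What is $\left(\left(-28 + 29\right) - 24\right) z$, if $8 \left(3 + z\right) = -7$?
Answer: $\frac{713}{8} \approx 89.125$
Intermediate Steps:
$z = - \frac{31}{8}$ ($z = -3 + \frac{1}{8} \left(-7\right) = -3 - \frac{7}{8} = - \frac{31}{8} \approx -3.875$)
$\left(\left(-28 + 29\right) - 24\right) z = \left(\left(-28 + 29\right) - 24\right) \left(- \frac{31}{8}\right) = \left(1 - 24\right) \left(- \frac{31}{8}\right) = \left(-23\right) \left(- \frac{31}{8}\right) = \frac{713}{8}$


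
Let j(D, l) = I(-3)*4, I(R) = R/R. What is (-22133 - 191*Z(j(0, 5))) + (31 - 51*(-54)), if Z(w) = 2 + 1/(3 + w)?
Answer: -138301/7 ≈ -19757.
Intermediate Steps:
I(R) = 1
j(D, l) = 4 (j(D, l) = 1*4 = 4)
(-22133 - 191*Z(j(0, 5))) + (31 - 51*(-54)) = (-22133 - 191*(7 + 2*4)/(3 + 4)) + (31 - 51*(-54)) = (-22133 - 191*(7 + 8)/7) + (31 + 2754) = (-22133 - 191*15/7) + 2785 = (-22133 - 2865/7) + 2785 = -157796/7 + 2785 = -138301/7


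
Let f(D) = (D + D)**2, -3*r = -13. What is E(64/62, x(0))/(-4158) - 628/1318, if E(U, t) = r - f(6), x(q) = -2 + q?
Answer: -3640715/8220366 ≈ -0.44289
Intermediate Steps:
r = 13/3 (r = -1/3*(-13) = 13/3 ≈ 4.3333)
f(D) = 4*D**2 (f(D) = (2*D)**2 = 4*D**2)
E(U, t) = -419/3 (E(U, t) = 13/3 - 4*6**2 = 13/3 - 4*36 = 13/3 - 1*144 = 13/3 - 144 = -419/3)
E(64/62, x(0))/(-4158) - 628/1318 = -419/3/(-4158) - 628/1318 = -419/3*(-1/4158) - 628*1/1318 = 419/12474 - 314/659 = -3640715/8220366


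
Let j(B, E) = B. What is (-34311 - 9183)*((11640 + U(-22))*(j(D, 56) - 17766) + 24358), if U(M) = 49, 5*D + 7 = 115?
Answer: 45101088859992/5 ≈ 9.0202e+12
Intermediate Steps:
D = 108/5 (D = -7/5 + (1/5)*115 = -7/5 + 23 = 108/5 ≈ 21.600)
(-34311 - 9183)*((11640 + U(-22))*(j(D, 56) - 17766) + 24358) = (-34311 - 9183)*((11640 + 49)*(108/5 - 17766) + 24358) = -43494*(11689*(-88722/5) + 24358) = -43494*(-1037071458/5 + 24358) = -43494*(-1036949668/5) = 45101088859992/5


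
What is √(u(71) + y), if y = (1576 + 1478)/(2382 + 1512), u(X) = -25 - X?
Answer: I*√40104955/649 ≈ 9.7579*I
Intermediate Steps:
y = 509/649 (y = 3054/3894 = 3054*(1/3894) = 509/649 ≈ 0.78428)
√(u(71) + y) = √((-25 - 1*71) + 509/649) = √((-25 - 71) + 509/649) = √(-96 + 509/649) = √(-61795/649) = I*√40104955/649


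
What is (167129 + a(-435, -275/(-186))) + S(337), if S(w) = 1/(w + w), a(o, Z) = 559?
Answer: 113021713/674 ≈ 1.6769e+5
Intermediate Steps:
S(w) = 1/(2*w)
(167129 + a(-435, -275/(-186))) + S(337) = (167129 + 559) + (1/2)/337 = 167688 + (1/2)*(1/337) = 167688 + 1/674 = 113021713/674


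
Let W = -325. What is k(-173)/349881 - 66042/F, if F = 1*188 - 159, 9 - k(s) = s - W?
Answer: -23106845149/10146549 ≈ -2277.3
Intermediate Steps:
k(s) = -316 - s (k(s) = 9 - (s - 1*(-325)) = 9 - (s + 325) = 9 - (325 + s) = 9 + (-325 - s) = -316 - s)
F = 29 (F = 188 - 159 = 29)
k(-173)/349881 - 66042/F = (-316 - 1*(-173))/349881 - 66042/29 = (-316 + 173)*(1/349881) - 66042*1/29 = -143*1/349881 - 66042/29 = -143/349881 - 66042/29 = -23106845149/10146549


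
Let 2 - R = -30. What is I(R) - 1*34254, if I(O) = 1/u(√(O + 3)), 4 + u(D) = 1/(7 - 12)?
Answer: -719339/21 ≈ -34254.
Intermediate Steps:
R = 32 (R = 2 - 1*(-30) = 2 + 30 = 32)
u(D) = -21/5 (u(D) = -4 + 1/(7 - 12) = -4 + 1/(-5) = -4 - ⅕ = -21/5)
I(O) = -5/21 (I(O) = 1/(-21/5) = -5/21)
I(R) - 1*34254 = -5/21 - 1*34254 = -5/21 - 34254 = -719339/21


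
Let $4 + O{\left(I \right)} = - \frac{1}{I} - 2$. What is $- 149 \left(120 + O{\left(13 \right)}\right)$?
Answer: $- \frac{220669}{13} \approx -16975.0$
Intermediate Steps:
$O{\left(I \right)} = -6 - \frac{1}{I}$ ($O{\left(I \right)} = -4 - \left(2 + \frac{1}{I}\right) = -6 - \frac{1}{I}$)
$- 149 \left(120 + O{\left(13 \right)}\right) = - 149 \left(120 - \frac{79}{13}\right) = \left(-149\right) \frac{1481}{13} = - \frac{220669}{13}$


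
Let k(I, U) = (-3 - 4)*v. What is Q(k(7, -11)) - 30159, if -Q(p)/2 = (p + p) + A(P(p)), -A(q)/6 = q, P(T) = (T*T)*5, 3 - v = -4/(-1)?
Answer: -27247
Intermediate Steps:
v = -1 (v = 3 - (-4)/(-1) = 3 - (-4)*(-1) = 3 - 1*4 = 3 - 4 = -1)
P(T) = 5*T² (P(T) = T²*5 = 5*T²)
A(q) = -6*q
k(I, U) = 7 (k(I, U) = (-3 - 4)*(-1) = -7*(-1) = 7)
Q(p) = -4*p + 60*p² (Q(p) = -2*((p + p) - 30*p²) = -2*(2*p - 30*p²) = -2*(-30*p² + 2*p) = -4*p + 60*p²)
Q(k(7, -11)) - 30159 = 4*7*(-1 + 15*7) - 30159 = 4*7*(-1 + 105) - 30159 = 4*7*104 - 30159 = 2912 - 30159 = -27247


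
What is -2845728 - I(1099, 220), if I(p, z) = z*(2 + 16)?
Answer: -2849688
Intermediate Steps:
I(p, z) = 18*z (I(p, z) = z*18 = 18*z)
-2845728 - I(1099, 220) = -2845728 - 18*220 = -2845728 - 1*3960 = -2845728 - 3960 = -2849688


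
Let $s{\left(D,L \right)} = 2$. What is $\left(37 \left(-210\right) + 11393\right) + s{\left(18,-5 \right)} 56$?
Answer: $3735$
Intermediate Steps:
$\left(37 \left(-210\right) + 11393\right) + s{\left(18,-5 \right)} 56 = \left(37 \left(-210\right) + 11393\right) + 2 \cdot 56 = \left(-7770 + 11393\right) + 112 = 3623 + 112 = 3735$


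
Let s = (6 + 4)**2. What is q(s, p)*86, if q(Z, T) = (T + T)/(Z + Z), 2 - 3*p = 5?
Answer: -43/50 ≈ -0.86000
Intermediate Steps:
s = 100 (s = 10**2 = 100)
p = -1 (p = 2/3 - 1/3*5 = 2/3 - 5/3 = -1)
q(Z, T) = T/Z (q(Z, T) = (2*T)/((2*Z)) = (2*T)*(1/(2*Z)) = T/Z)
q(s, p)*86 = -1/100*86 = -43/50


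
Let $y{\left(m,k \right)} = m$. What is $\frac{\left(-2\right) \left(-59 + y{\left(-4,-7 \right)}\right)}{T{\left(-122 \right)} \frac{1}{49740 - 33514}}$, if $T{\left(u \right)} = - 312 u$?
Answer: $\frac{2793}{52} \approx 53.712$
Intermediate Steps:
$\frac{\left(-2\right) \left(-59 + y{\left(-4,-7 \right)}\right)}{T{\left(-122 \right)} \frac{1}{49740 - 33514}} = \frac{\left(-2\right) \left(-59 - 4\right)}{\left(-312\right) \left(-122\right) \frac{1}{49740 - 33514}} = \frac{\left(-2\right) \left(-63\right)}{38064 \cdot \frac{1}{16226}} = \frac{126}{38064 \cdot \frac{1}{16226}} = \frac{126}{\frac{312}{133}} = 126 \cdot \frac{133}{312} = \frac{2793}{52}$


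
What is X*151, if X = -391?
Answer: -59041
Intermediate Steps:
X*151 = -391*151 = -59041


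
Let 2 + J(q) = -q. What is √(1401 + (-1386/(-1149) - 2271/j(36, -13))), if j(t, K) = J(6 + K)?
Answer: 2*√869138070/1915 ≈ 30.790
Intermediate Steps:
J(q) = -2 - q
j(t, K) = -8 - K (j(t, K) = -2 - (6 + K) = -2 + (-6 - K) = -8 - K)
√(1401 + (-1386/(-1149) - 2271/j(36, -13))) = √(1401 + (-1386/(-1149) - 2271/(-8 - 1*(-13)))) = √(1401 + (-1386*(-1/1149) - 2271/(-8 + 13))) = √(1401 + (462/383 - 2271/5)) = √(1401 - 867483/1915) = √(1815432/1915) = 2*√869138070/1915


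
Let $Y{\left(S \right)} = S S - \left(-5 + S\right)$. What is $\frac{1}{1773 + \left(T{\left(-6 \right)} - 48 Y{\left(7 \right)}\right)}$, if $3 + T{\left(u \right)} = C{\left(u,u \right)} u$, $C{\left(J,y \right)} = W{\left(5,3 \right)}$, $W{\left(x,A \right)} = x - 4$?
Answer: $- \frac{1}{492} \approx -0.0020325$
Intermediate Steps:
$W{\left(x,A \right)} = -4 + x$ ($W{\left(x,A \right)} = x - 4 = -4 + x$)
$C{\left(J,y \right)} = 1$ ($C{\left(J,y \right)} = -4 + 5 = 1$)
$T{\left(u \right)} = -3 + u$ ($T{\left(u \right)} = -3 + 1 u = -3 + u$)
$Y{\left(S \right)} = 5 + S^{2} - S$ ($Y{\left(S \right)} = S^{2} - \left(-5 + S\right) = 5 + S^{2} - S$)
$\frac{1}{1773 + \left(T{\left(-6 \right)} - 48 Y{\left(7 \right)}\right)} = \frac{1}{1773 - \left(9 + 48 \left(5 + 7^{2} - 7\right)\right)} = \frac{1}{1773 - \left(9 + 48 \left(5 + 49 - 7\right)\right)} = \frac{1}{1773 - 2265} = \frac{1}{-492} = - \frac{1}{492}$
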